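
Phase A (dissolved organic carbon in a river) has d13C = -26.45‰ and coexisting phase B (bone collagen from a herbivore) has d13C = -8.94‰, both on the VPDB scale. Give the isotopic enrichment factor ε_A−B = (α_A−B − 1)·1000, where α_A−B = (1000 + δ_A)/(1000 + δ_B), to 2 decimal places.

-17.67‰

α_A−B = (1000 + -26.45) / (1000 + -8.94) = 973.55 / 991.06 = 0.982332
ε_A−B = (0.982332 − 1) × 1000 = -17.668‰
(The approximation ε ≈ δ_A − δ_B would give -17.51‰.)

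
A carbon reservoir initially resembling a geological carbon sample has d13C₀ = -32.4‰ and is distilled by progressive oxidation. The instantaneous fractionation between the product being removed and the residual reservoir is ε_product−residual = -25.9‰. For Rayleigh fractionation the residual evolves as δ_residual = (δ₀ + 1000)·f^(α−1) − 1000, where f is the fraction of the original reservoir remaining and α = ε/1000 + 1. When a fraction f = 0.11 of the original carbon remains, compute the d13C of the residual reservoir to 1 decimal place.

24.5‰

Rayleigh residual: δ_res = (δ₀ + 1000)·f^(α−1) − 1000
α = ε/1000 + 1 = 0.97410, so α − 1 = -0.02590
f^(α−1) = 0.11^(-0.02590) = 1.058834
δ_res = (-32.4 + 1000) × 1.058834 − 1000 = 1024.528 − 1000 = 24.53‰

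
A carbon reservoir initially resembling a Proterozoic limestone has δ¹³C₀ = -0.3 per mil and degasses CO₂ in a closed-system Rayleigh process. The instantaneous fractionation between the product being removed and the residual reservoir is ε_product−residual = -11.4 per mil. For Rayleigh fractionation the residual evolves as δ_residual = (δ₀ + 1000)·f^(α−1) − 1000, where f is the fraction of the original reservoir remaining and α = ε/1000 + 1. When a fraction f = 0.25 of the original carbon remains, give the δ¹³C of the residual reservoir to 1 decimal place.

Rayleigh residual: δ_res = (δ₀ + 1000)·f^(α−1) − 1000
α = ε/1000 + 1 = 0.98860, so α − 1 = -0.01140
f^(α−1) = 0.25^(-0.01140) = 1.015929
δ_res = (-0.3 + 1000) × 1.015929 − 1000 = 1015.625 − 1000 = 15.62 per mil

15.6 per mil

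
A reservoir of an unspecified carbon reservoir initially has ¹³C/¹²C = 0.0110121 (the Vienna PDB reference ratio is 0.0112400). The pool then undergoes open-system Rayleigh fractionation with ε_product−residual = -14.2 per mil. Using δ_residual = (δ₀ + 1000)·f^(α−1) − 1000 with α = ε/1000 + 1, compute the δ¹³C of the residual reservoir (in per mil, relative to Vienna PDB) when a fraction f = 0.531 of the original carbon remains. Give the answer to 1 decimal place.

-11.4 per mil

δ₀ = (0.0110121/0.0112400 − 1)×1000 = (0.979724 − 1)×1000 = -20.276 per mil
α − 1 = ε/1000 = -0.0142
f^(α−1) = 0.531^(-0.0142) = 1.009029
δ_res = (-20.276 + 1000) × 1.009029 − 1000 = 988.570 − 1000 = -11.43 per mil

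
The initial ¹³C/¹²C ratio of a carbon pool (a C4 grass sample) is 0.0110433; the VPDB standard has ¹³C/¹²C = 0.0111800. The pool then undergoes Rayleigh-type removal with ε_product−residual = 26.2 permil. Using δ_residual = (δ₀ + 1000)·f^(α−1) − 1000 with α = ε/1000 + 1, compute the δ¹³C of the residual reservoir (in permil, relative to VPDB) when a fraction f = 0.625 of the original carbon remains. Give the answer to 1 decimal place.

δ₀ = (0.0110433/0.0111800 − 1)×1000 = (0.987773 − 1)×1000 = -12.227 permil
α − 1 = ε/1000 = 0.0262
f^(α−1) = 0.625^(0.0262) = 0.987761
δ_res = (-12.227 + 1000) × 0.987761 − 1000 = 975.684 − 1000 = -24.32 permil

-24.3 permil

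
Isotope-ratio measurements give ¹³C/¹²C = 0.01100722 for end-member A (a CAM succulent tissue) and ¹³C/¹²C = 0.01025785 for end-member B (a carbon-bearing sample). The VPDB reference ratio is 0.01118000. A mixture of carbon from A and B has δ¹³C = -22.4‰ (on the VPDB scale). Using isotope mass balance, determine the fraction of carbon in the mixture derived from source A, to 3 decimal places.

0.896

δ_A = (0.01100722/0.01118000 − 1)×1000 = (0.984546 − 1)×1000 = -15.454‰
δ_B = (0.01025785/0.01118000 − 1)×1000 = (0.917518 − 1)×1000 = -82.482‰
f_A = (δ_mix − δ_B)/(δ_A − δ_B) = (-22.4 − (-82.482))/(-15.454 − (-82.482))
f_A = 60.082 / 67.028 = 0.8964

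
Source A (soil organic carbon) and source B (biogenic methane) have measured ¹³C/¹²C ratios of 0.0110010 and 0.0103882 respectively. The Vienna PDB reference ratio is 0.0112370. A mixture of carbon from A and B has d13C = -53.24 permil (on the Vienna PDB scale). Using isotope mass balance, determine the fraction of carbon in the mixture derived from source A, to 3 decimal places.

δ_A = (0.0110010/0.0112370 − 1)×1000 = (0.978998 − 1)×1000 = -21.002 permil
δ_B = (0.0103882/0.0112370 − 1)×1000 = (0.924464 − 1)×1000 = -75.536 permil
f_A = (δ_mix − δ_B)/(δ_A − δ_B) = (-53.24 − (-75.536))/(-21.002 − (-75.536))
f_A = 22.296 / 54.534 = 0.4088

0.409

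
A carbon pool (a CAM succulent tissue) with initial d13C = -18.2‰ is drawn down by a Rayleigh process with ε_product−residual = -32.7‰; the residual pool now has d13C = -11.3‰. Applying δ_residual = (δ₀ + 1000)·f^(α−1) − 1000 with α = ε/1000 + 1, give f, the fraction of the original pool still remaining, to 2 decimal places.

α − 1 = ε/1000 = -0.0327
(δ_res + 1000)/(δ₀ + 1000) = (-11.3 + 1000)/(-18.2 + 1000) = 988.7/981.8 = 1.007028
f = 1.007028^(1/-0.0327) = exp(ln(1.007028)/-0.0327) = exp(0.00700/-0.0327)
f = exp(-0.2142) = 0.8072

0.81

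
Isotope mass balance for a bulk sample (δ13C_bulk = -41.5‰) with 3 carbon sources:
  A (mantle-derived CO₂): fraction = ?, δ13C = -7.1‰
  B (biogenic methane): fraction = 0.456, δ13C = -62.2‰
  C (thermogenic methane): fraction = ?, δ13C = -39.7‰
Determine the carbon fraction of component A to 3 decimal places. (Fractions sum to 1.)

Let f_A and f_C be the unknown fractions; fractions sum to 1 so f_A + f_C = 0.544.
Mass balance: Σ fᵢ·δᵢ = δ_bulk ⇒ f_A·(-7.1) + f_C·(-39.7) = -41.5 − (-28.363) = -13.137
Substitute f_C = 0.544 − f_A:
f_A·(-7.1 − -39.7) = -13.137 − 0.544×(-39.7) = 8.460
f_A = 8.460 / 32.6 = 0.2595

0.260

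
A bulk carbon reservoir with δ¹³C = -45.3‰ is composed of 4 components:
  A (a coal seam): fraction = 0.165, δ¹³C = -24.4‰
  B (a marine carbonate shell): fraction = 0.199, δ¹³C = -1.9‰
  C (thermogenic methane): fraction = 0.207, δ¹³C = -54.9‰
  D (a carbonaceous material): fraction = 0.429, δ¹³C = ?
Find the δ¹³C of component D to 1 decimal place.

Isotope mass balance: δ_bulk = Σ fᵢ·δᵢ.
-45.3 = 0.165×(-24.4) + 0.199×(-1.9) + 0.207×(-54.9) + 0.429×δ_D
0.429·δ_D = -45.3 − (-15.768) = -29.532
δ_D = -29.532 / 0.429 = -68.84‰

-68.8‰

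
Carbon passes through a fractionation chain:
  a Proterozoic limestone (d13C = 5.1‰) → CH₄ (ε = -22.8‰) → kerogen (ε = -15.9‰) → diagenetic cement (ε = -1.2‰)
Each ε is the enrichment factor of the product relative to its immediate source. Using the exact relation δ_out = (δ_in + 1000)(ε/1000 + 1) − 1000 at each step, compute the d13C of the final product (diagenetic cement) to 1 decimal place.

-34.6‰

step 1: δ = (5.10 + 1000)·(-22.8/1000 + 1) − 1000 = -17.82‰
step 2: δ = (-17.82 + 1000)·(-15.9/1000 + 1) − 1000 = -33.43‰
step 3: δ = (-33.43 + 1000)·(-1.2/1000 + 1) − 1000 = -34.59‰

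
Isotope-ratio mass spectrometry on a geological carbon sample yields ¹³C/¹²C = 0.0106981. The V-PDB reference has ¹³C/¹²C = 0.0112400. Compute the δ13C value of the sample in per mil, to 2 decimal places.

-48.21 per mil

δ13C = (R_sample / R_standard − 1) × 1000
R_sample / R_standard = 0.0106981 / 0.0112400 = 0.951788
δ13C = (0.951788 − 1) × 1000 = -48.212 per mil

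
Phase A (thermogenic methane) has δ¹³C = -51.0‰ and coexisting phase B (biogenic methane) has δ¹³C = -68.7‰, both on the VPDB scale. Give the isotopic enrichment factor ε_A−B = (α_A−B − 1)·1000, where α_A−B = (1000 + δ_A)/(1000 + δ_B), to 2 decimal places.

19.01‰

α_A−B = (1000 + -51.0) / (1000 + -68.7) = 949.0 / 931.3 = 1.019006
ε_A−B = (1.019006 − 1) × 1000 = 19.006‰
(The approximation ε ≈ δ_A − δ_B would give 17.7‰.)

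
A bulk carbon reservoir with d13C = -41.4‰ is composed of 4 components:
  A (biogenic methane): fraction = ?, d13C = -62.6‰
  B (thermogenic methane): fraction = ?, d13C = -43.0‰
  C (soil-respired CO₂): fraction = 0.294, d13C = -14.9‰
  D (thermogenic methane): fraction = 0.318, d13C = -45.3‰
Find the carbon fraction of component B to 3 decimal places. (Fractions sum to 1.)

0.085

Let f_B and f_A be the unknown fractions; fractions sum to 1 so f_B + f_A = 0.388.
Mass balance: Σ fᵢ·δᵢ = δ_bulk ⇒ f_B·(-43.0) + f_A·(-62.6) = -41.4 − (-18.786) = -22.614
Substitute f_A = 0.388 − f_B:
f_B·(-43.0 − -62.6) = -22.614 − 0.388×(-62.6) = 1.675
f_B = 1.675 / 19.6 = 0.0854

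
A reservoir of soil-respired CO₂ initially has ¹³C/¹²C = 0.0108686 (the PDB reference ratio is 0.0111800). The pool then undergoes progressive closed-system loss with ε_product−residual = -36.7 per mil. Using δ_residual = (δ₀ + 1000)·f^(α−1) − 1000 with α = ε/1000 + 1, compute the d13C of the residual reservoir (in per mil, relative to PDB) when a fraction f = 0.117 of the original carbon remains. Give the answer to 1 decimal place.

51.8 per mil

δ₀ = (0.0108686/0.0111800 − 1)×1000 = (0.972147 − 1)×1000 = -27.853 per mil
α − 1 = ε/1000 = -0.0367
f^(α−1) = 0.117^(-0.0367) = 1.081926
δ_res = (-27.853 + 1000) × 1.081926 − 1000 = 1051.791 − 1000 = 51.79 per mil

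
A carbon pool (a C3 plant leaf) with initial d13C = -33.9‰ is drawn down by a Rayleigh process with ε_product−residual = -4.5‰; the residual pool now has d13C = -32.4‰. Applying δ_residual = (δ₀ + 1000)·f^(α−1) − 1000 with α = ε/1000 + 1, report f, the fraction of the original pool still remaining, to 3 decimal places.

α − 1 = ε/1000 = -0.0045
(δ_res + 1000)/(δ₀ + 1000) = (-32.4 + 1000)/(-33.9 + 1000) = 967.6/966.1 = 1.001553
f = 1.001553^(1/-0.0045) = exp(ln(1.001553)/-0.0045) = exp(0.00155/-0.0045)
f = exp(-0.3448) = 0.7084

0.708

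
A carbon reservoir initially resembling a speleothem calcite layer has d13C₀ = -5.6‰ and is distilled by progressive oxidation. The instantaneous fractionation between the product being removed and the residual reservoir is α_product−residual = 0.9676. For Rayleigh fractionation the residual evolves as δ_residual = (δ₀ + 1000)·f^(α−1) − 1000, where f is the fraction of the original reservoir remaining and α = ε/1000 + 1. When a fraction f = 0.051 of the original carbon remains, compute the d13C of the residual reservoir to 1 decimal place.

95.1‰

Rayleigh residual: δ_res = (δ₀ + 1000)·f^(α−1) − 1000
α − 1 = -0.03240
f^(α−1) = 0.051^(-0.03240) = 1.101222
δ_res = (-5.6 + 1000) × 1.101222 − 1000 = 1095.055 − 1000 = 95.05‰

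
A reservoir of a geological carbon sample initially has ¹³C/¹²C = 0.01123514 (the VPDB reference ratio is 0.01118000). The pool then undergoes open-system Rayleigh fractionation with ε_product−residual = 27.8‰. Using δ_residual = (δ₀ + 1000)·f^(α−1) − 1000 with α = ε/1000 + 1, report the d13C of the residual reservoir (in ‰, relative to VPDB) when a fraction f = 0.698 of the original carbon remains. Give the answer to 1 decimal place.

δ₀ = (0.01123514/0.01118000 − 1)×1000 = (1.004932 − 1)×1000 = 4.932‰
α − 1 = ε/1000 = 0.0278
f^(α−1) = 0.698^(0.0278) = 0.990055
δ_res = (4.932 + 1000) × 0.990055 − 1000 = 994.938 − 1000 = -5.06‰

-5.1‰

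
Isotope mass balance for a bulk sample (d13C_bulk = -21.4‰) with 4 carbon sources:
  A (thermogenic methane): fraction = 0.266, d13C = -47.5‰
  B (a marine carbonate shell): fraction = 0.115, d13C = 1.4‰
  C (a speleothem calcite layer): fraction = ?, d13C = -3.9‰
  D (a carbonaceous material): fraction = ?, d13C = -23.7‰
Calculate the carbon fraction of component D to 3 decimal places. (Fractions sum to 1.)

0.329

Let f_D and f_C be the unknown fractions; fractions sum to 1 so f_D + f_C = 0.619.
Mass balance: Σ fᵢ·δᵢ = δ_bulk ⇒ f_D·(-23.7) + f_C·(-3.9) = -21.4 − (-12.474) = -8.926
Substitute f_C = 0.619 − f_D:
f_D·(-23.7 − -3.9) = -8.926 − 0.619×(-3.9) = -6.512
f_D = -6.512 / -19.8 = 0.3289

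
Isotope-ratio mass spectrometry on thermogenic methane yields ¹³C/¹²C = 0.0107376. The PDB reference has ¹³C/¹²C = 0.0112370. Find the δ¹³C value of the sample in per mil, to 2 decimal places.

δ¹³C = (R_sample / R_standard − 1) × 1000
R_sample / R_standard = 0.0107376 / 0.0112370 = 0.955558
δ¹³C = (0.955558 − 1) × 1000 = -44.442 per mil

-44.44 per mil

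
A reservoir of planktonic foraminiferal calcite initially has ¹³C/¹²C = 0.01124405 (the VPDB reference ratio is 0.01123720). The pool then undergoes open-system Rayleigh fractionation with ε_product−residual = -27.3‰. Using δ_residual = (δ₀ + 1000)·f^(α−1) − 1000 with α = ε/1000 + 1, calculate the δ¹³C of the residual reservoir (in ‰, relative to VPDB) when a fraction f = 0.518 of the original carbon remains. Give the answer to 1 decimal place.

18.7‰

δ₀ = (0.01124405/0.01123720 − 1)×1000 = (1.000610 − 1)×1000 = 0.610‰
α − 1 = ε/1000 = -0.0273
f^(α−1) = 0.518^(-0.0273) = 1.018120
δ_res = (0.610 + 1000) × 1.018120 − 1000 = 1018.740 − 1000 = 18.74‰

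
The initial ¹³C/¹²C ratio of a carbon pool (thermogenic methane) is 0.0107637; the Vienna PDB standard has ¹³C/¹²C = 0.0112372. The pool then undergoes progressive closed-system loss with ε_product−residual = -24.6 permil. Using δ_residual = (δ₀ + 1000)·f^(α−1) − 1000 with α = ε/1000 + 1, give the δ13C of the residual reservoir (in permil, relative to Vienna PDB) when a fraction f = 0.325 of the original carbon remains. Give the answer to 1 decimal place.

δ₀ = (0.0107637/0.0112372 − 1)×1000 = (0.957863 − 1)×1000 = -42.137 permil
α − 1 = ε/1000 = -0.0246
f^(α−1) = 0.325^(-0.0246) = 1.028034
δ_res = (-42.137 + 1000) × 1.028034 − 1000 = 984.716 − 1000 = -15.28 permil

-15.3 permil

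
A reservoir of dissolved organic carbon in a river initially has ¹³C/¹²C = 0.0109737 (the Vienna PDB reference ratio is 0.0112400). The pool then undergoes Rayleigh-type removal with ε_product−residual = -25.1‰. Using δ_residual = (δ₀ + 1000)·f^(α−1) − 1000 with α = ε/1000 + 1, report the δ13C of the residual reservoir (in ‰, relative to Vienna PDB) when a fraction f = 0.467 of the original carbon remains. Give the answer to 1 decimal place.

δ₀ = (0.0109737/0.0112400 − 1)×1000 = (0.976308 − 1)×1000 = -23.692‰
α − 1 = ε/1000 = -0.0251
f^(α−1) = 0.467^(-0.0251) = 1.019296
δ_res = (-23.692 + 1000) × 1.019296 − 1000 = 995.146 − 1000 = -4.85‰

-4.9‰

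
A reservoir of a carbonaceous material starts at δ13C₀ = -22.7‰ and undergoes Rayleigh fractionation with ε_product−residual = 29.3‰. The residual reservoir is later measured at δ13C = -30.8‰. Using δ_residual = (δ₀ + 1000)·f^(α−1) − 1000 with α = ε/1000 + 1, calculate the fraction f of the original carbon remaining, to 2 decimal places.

0.75

α − 1 = ε/1000 = 0.0293
(δ_res + 1000)/(δ₀ + 1000) = (-30.8 + 1000)/(-22.7 + 1000) = 969.2/977.3 = 0.991712
f = 0.991712^(1/0.0293) = exp(ln(0.991712)/0.0293) = exp(-0.00832/0.0293)
f = exp(-0.2841) = 0.7527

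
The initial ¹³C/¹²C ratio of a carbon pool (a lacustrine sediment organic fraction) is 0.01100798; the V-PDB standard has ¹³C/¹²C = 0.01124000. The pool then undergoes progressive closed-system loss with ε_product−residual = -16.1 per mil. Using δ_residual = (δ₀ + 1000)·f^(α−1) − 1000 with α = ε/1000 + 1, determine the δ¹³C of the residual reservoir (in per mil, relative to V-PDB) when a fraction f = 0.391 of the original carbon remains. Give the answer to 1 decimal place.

δ₀ = (0.01100798/0.01124000 − 1)×1000 = (0.979358 − 1)×1000 = -20.642 per mil
α − 1 = ε/1000 = -0.0161
f^(α−1) = 0.391^(-0.0161) = 1.015234
δ_res = (-20.642 + 1000) × 1.015234 − 1000 = 994.277 − 1000 = -5.72 per mil

-5.7 per mil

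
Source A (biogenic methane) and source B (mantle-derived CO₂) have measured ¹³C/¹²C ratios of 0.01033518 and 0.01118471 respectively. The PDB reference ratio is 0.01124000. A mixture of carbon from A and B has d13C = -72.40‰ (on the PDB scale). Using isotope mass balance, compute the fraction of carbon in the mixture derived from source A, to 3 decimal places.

0.893

δ_A = (0.01033518/0.01124000 − 1)×1000 = (0.919500 − 1)×1000 = -80.500‰
δ_B = (0.01118471/0.01124000 − 1)×1000 = (0.995081 − 1)×1000 = -4.919‰
f_A = (δ_mix − δ_B)/(δ_A − δ_B) = (-72.40 − (-4.919))/(-80.500 − (-4.919))
f_A = -67.481 / -75.581 = 0.8928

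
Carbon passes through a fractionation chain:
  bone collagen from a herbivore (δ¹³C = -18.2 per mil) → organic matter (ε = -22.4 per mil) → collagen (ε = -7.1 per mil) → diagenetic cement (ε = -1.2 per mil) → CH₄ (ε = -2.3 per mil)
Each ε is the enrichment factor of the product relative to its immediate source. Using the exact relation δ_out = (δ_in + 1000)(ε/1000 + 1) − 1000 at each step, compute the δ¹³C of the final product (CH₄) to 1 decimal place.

-50.3 per mil

step 1: δ = (-18.20 + 1000)·(-22.4/1000 + 1) − 1000 = -40.19 per mil
step 2: δ = (-40.19 + 1000)·(-7.1/1000 + 1) − 1000 = -47.01 per mil
step 3: δ = (-47.01 + 1000)·(-1.2/1000 + 1) − 1000 = -48.15 per mil
step 4: δ = (-48.15 + 1000)·(-2.3/1000 + 1) − 1000 = -50.34 per mil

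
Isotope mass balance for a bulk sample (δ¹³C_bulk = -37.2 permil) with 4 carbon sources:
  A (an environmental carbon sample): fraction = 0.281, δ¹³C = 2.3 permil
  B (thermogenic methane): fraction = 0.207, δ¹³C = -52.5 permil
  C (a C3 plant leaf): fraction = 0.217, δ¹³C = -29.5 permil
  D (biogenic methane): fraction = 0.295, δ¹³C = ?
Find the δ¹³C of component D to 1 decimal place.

-69.8 permil

Isotope mass balance: δ_bulk = Σ fᵢ·δᵢ.
-37.2 = 0.281×(2.3) + 0.207×(-52.5) + 0.217×(-29.5) + 0.295×δ_D
0.295·δ_D = -37.2 − (-16.623) = -20.577
δ_D = -20.577 / 0.295 = -69.75 permil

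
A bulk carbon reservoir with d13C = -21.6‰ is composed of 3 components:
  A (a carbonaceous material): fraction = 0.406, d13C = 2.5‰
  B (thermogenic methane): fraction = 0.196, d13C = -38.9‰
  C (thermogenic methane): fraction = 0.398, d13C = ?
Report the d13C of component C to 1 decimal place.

-37.7‰

Isotope mass balance: δ_bulk = Σ fᵢ·δᵢ.
-21.6 = 0.406×(2.5) + 0.196×(-38.9) + 0.398×δ_C
0.398·δ_C = -21.6 − (-6.609) = -14.991
δ_C = -14.991 / 0.398 = -37.66‰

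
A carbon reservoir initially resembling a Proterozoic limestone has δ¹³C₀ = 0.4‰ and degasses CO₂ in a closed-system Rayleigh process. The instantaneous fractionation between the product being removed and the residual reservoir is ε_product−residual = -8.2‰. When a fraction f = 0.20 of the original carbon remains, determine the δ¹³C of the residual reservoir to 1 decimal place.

Rayleigh residual: δ_res = (δ₀ + 1000)·f^(α−1) − 1000
α = ε/1000 + 1 = 0.99180, so α − 1 = -0.00820
f^(α−1) = 0.20^(-0.00820) = 1.013285
δ_res = (0.4 + 1000) × 1.013285 − 1000 = 1013.690 − 1000 = 13.69‰

13.7‰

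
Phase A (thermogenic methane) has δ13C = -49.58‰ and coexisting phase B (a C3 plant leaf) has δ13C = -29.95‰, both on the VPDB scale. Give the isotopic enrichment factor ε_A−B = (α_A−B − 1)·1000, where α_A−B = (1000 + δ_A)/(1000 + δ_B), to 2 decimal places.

-20.24‰

α_A−B = (1000 + -49.58) / (1000 + -29.95) = 950.42 / 970.05 = 0.979764
ε_A−B = (0.979764 − 1) × 1000 = -20.236‰
(The approximation ε ≈ δ_A − δ_B would give -19.63‰.)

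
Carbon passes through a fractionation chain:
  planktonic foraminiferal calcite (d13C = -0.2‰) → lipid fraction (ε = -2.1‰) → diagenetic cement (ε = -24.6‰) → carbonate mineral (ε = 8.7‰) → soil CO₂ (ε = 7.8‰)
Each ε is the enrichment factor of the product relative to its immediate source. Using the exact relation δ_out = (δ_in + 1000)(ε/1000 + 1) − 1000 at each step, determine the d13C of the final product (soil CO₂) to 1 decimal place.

-10.7‰

step 1: δ = (-0.20 + 1000)·(-2.1/1000 + 1) − 1000 = -2.30‰
step 2: δ = (-2.30 + 1000)·(-24.6/1000 + 1) − 1000 = -26.84‰
step 3: δ = (-26.84 + 1000)·(8.7/1000 + 1) − 1000 = -18.38‰
step 4: δ = (-18.38 + 1000)·(7.8/1000 + 1) − 1000 = -10.72‰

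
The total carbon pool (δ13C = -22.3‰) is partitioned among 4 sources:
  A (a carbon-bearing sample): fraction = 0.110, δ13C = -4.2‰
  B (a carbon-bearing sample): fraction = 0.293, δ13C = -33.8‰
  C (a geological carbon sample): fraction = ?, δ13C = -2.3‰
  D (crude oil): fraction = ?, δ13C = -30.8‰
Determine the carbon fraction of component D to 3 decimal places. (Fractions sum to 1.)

Let f_D and f_C be the unknown fractions; fractions sum to 1 so f_D + f_C = 0.597.
Mass balance: Σ fᵢ·δᵢ = δ_bulk ⇒ f_D·(-30.8) + f_C·(-2.3) = -22.3 − (-10.365) = -11.935
Substitute f_C = 0.597 − f_D:
f_D·(-30.8 − -2.3) = -11.935 − 0.597×(-2.3) = -10.562
f_D = -10.562 / -28.5 = 0.3706

0.371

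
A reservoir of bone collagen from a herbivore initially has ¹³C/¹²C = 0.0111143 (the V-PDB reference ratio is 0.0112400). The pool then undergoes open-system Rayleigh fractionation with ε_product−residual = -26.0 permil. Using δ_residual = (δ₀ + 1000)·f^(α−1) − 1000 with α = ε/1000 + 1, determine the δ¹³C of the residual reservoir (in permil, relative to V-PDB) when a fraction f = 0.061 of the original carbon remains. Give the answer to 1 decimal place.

63.4 permil

δ₀ = (0.0111143/0.0112400 − 1)×1000 = (0.988817 − 1)×1000 = -11.183 permil
α − 1 = ε/1000 = -0.0260
f^(α−1) = 0.061^(-0.0260) = 1.075428
δ_res = (-11.183 + 1000) × 1.075428 − 1000 = 1063.401 − 1000 = 63.40 permil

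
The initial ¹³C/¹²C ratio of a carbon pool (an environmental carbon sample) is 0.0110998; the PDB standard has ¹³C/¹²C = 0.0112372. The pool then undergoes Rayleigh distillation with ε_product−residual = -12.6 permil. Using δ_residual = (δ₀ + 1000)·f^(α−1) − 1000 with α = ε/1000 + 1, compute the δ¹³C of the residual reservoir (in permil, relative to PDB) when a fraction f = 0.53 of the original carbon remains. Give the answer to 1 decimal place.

-4.3 permil

δ₀ = (0.0110998/0.0112372 − 1)×1000 = (0.987773 − 1)×1000 = -12.227 permil
α − 1 = ε/1000 = -0.0126
f^(α−1) = 0.53^(-0.0126) = 1.008032
δ_res = (-12.227 + 1000) × 1.008032 − 1000 = 995.706 − 1000 = -4.29 permil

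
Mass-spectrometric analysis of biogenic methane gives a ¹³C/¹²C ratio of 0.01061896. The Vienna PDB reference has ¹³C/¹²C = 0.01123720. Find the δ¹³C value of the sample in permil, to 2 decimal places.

-55.02 permil

δ¹³C = (R_sample / R_standard − 1) × 1000
R_sample / R_standard = 0.01061896 / 0.01123720 = 0.944983
δ¹³C = (0.944983 − 1) × 1000 = -55.017 permil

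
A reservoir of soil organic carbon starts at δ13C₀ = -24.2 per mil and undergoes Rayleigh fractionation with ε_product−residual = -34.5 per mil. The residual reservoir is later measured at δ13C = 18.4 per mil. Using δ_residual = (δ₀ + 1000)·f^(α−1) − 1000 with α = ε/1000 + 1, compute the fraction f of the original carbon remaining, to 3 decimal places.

0.290

α − 1 = ε/1000 = -0.0345
(δ_res + 1000)/(δ₀ + 1000) = (18.4 + 1000)/(-24.2 + 1000) = 1018.4/975.8 = 1.043656
f = 1.043656^(1/-0.0345) = exp(ln(1.043656)/-0.0345) = exp(0.04273/-0.0345)
f = exp(-1.2386) = 0.2898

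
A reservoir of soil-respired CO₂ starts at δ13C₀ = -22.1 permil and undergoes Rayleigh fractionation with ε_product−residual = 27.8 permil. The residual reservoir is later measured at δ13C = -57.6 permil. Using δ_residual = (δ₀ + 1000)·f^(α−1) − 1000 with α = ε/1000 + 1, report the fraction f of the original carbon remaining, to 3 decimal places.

α − 1 = ε/1000 = 0.0278
(δ_res + 1000)/(δ₀ + 1000) = (-57.6 + 1000)/(-22.1 + 1000) = 942.4/977.9 = 0.963698
f = 0.963698^(1/0.0278) = exp(ln(0.963698)/0.0278) = exp(-0.03698/0.0278)
f = exp(-1.3301) = 0.2644

0.264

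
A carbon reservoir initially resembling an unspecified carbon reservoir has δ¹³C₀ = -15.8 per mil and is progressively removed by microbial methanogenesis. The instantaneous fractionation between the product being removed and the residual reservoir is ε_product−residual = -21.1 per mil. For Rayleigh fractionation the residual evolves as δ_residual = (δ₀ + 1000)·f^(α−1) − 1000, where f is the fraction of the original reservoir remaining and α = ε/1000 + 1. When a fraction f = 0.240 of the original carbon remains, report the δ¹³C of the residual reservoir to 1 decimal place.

Rayleigh residual: δ_res = (δ₀ + 1000)·f^(α−1) − 1000
α = ε/1000 + 1 = 0.97890, so α − 1 = -0.02110
f^(α−1) = 0.240^(-0.02110) = 1.030570
δ_res = (-15.8 + 1000) × 1.030570 − 1000 = 1014.287 − 1000 = 14.29 per mil

14.3 per mil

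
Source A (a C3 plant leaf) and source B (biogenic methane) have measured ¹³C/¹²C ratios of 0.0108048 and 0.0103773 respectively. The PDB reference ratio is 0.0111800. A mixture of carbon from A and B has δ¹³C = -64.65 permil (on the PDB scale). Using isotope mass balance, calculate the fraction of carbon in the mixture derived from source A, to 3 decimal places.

δ_A = (0.0108048/0.0111800 − 1)×1000 = (0.966440 − 1)×1000 = -33.560 permil
δ_B = (0.0103773/0.0111800 − 1)×1000 = (0.928202 − 1)×1000 = -71.798 permil
f_A = (δ_mix − δ_B)/(δ_A − δ_B) = (-64.65 − (-71.798))/(-33.560 − (-71.798))
f_A = 7.148 / 38.238 = 0.1869

0.187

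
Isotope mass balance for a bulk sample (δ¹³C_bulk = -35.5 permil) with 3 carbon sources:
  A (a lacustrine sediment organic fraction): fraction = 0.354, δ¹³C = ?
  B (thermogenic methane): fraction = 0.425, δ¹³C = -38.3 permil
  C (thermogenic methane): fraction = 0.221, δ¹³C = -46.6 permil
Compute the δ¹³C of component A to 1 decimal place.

Isotope mass balance: δ_bulk = Σ fᵢ·δᵢ.
-35.5 = 0.354×δ_A + 0.425×(-38.3) + 0.221×(-46.6)
0.354·δ_A = -35.5 − (-26.576) = -8.924
δ_A = -8.924 / 0.354 = -25.21 permil

-25.2 permil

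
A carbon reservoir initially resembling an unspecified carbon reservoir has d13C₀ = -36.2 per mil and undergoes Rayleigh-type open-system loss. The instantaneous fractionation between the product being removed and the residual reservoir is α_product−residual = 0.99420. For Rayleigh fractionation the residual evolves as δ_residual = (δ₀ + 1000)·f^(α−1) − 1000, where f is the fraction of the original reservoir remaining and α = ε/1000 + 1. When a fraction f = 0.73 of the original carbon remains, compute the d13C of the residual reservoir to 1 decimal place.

Rayleigh residual: δ_res = (δ₀ + 1000)·f^(α−1) − 1000
α − 1 = -0.00580
f^(α−1) = 0.73^(-0.00580) = 1.001827
δ_res = (-36.2 + 1000) × 1.001827 − 1000 = 965.561 − 1000 = -34.44 per mil

-34.4 per mil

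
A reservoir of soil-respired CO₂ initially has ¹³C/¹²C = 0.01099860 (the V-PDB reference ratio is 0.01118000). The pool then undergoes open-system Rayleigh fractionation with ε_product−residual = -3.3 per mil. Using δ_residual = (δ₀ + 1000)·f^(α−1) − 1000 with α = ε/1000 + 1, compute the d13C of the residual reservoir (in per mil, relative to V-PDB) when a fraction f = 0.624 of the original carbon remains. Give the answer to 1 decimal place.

δ₀ = (0.01099860/0.01118000 − 1)×1000 = (0.983775 − 1)×1000 = -16.225 per mil
α − 1 = ε/1000 = -0.0033
f^(α−1) = 0.624^(-0.0033) = 1.001558
δ_res = (-16.225 + 1000) × 1.001558 − 1000 = 985.307 − 1000 = -14.69 per mil

-14.7 per mil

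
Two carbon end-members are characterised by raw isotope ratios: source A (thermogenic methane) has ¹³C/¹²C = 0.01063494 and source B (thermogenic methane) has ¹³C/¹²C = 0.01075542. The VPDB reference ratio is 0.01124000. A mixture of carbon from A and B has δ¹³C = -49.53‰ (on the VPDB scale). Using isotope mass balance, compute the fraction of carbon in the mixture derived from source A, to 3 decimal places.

0.599

δ_A = (0.01063494/0.01124000 − 1)×1000 = (0.946169 − 1)×1000 = -53.831‰
δ_B = (0.01075542/0.01124000 − 1)×1000 = (0.956888 − 1)×1000 = -43.112‰
f_A = (δ_mix − δ_B)/(δ_A − δ_B) = (-49.53 − (-43.112))/(-53.831 − (-43.112))
f_A = -6.418 / -10.719 = 0.5987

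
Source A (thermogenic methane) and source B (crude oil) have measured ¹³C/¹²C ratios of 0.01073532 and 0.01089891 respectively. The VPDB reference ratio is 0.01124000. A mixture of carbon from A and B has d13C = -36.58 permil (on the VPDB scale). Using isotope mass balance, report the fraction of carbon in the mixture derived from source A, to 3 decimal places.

0.428

δ_A = (0.01073532/0.01124000 − 1)×1000 = (0.955100 − 1)×1000 = -44.900 permil
δ_B = (0.01089891/0.01124000 − 1)×1000 = (0.969654 − 1)×1000 = -30.346 permil
f_A = (δ_mix − δ_B)/(δ_A − δ_B) = (-36.58 − (-30.346))/(-44.900 − (-30.346))
f_A = -6.234 / -14.554 = 0.4283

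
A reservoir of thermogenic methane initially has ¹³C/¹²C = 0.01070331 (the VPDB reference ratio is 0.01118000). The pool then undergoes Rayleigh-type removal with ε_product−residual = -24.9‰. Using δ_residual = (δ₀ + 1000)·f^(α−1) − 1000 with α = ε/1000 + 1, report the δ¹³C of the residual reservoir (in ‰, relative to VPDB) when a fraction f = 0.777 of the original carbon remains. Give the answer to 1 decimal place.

δ₀ = (0.01070331/0.01118000 − 1)×1000 = (0.957362 − 1)×1000 = -42.638‰
α − 1 = ε/1000 = -0.0249
f^(α−1) = 0.777^(-0.0249) = 1.006302
δ_res = (-42.638 + 1000) × 1.006302 − 1000 = 963.396 − 1000 = -36.60‰

-36.6‰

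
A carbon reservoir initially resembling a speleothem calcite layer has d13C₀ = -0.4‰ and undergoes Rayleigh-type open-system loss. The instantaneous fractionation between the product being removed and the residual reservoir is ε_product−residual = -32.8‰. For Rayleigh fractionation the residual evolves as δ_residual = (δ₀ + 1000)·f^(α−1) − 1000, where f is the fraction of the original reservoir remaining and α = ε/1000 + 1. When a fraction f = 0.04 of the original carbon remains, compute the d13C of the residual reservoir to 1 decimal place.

Rayleigh residual: δ_res = (δ₀ + 1000)·f^(α−1) − 1000
α = ε/1000 + 1 = 0.96720, so α − 1 = -0.03280
f^(α−1) = 0.04^(-0.03280) = 1.111354
δ_res = (-0.4 + 1000) × 1.111354 − 1000 = 1110.909 − 1000 = 110.91‰

110.9‰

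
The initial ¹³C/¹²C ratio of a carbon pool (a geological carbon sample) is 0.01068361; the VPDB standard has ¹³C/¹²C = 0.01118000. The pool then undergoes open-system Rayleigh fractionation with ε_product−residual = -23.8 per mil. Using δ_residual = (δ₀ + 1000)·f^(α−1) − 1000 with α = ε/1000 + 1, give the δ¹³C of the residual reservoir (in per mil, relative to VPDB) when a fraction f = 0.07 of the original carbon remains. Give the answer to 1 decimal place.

δ₀ = (0.01068361/0.01118000 − 1)×1000 = (0.955600 − 1)×1000 = -44.400 per mil
α − 1 = ε/1000 = -0.0238
f^(α−1) = 0.07^(-0.0238) = 1.065336
δ_res = (-44.400 + 1000) × 1.065336 − 1000 = 1018.035 − 1000 = 18.04 per mil

18.0 per mil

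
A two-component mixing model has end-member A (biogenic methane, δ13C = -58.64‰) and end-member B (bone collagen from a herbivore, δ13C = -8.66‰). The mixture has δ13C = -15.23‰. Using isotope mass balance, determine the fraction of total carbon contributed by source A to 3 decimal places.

0.131

δ_mix = f_A·δ_A + (1 − f_A)·δ_B  ⇒  f_A = (δ_mix − δ_B)/(δ_A − δ_B)
f_A = (-15.23 − (-8.66)) / (-58.64 − (-8.66))
f_A = -6.57 / -49.98 = 0.1315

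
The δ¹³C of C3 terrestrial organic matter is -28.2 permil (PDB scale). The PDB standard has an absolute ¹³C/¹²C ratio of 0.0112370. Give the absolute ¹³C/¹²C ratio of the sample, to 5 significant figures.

R_sample = R_standard × (δ¹³C/1000 + 1)
R_sample = 0.0112370 × (-28.2/1000 + 1) = 0.0112370 × 0.971800
R_sample = 0.0109201

0.010920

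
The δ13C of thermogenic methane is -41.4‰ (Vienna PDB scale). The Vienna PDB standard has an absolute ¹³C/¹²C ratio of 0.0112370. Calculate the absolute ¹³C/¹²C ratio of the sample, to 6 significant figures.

R_sample = R_standard × (δ13C/1000 + 1)
R_sample = 0.0112370 × (-41.4/1000 + 1) = 0.0112370 × 0.958600
R_sample = 0.0107718

0.0107718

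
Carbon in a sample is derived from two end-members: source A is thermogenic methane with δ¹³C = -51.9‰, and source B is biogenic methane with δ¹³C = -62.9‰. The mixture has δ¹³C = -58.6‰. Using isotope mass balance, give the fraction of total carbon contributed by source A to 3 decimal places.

δ_mix = f_A·δ_A + (1 − f_A)·δ_B  ⇒  f_A = (δ_mix − δ_B)/(δ_A − δ_B)
f_A = (-58.6 − (-62.9)) / (-51.9 − (-62.9))
f_A = 4.3 / 11.0 = 0.3909

0.391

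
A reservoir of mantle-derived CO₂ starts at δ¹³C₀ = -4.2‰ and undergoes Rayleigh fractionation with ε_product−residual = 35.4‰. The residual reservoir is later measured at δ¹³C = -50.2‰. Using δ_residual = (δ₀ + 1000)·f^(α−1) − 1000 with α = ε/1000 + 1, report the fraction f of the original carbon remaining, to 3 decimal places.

0.263

α − 1 = ε/1000 = 0.0354
(δ_res + 1000)/(δ₀ + 1000) = (-50.2 + 1000)/(-4.2 + 1000) = 949.8/995.8 = 0.953806
f = 0.953806^(1/0.0354) = exp(ln(0.953806)/0.0354) = exp(-0.04729/0.0354)
f = exp(-1.3360) = 0.2629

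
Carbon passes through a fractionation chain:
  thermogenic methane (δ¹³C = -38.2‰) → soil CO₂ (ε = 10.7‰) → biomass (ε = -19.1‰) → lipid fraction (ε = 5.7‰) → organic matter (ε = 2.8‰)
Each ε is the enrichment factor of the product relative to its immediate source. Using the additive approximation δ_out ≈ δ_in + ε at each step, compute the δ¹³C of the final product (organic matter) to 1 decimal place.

step 1: δ ≈ -38.2 + (10.7) = -27.5‰
step 2: δ ≈ -27.5 + (-19.1) = -46.6‰
step 3: δ ≈ -46.6 + (5.7) = -40.9‰
step 4: δ ≈ -40.9 + (2.8) = -38.1‰

-38.1‰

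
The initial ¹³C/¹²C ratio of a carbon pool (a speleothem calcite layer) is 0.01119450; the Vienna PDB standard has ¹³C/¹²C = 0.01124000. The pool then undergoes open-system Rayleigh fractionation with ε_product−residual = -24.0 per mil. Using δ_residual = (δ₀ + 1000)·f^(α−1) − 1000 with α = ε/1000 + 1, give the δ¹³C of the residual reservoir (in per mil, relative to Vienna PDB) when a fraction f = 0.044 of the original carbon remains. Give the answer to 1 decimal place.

δ₀ = (0.01119450/0.01124000 − 1)×1000 = (0.995952 − 1)×1000 = -4.048 per mil
α − 1 = ε/1000 = -0.0240
f^(α−1) = 0.044^(-0.0240) = 1.077847
δ_res = (-4.048 + 1000) × 1.077847 − 1000 = 1073.484 − 1000 = 73.48 per mil

73.5 per mil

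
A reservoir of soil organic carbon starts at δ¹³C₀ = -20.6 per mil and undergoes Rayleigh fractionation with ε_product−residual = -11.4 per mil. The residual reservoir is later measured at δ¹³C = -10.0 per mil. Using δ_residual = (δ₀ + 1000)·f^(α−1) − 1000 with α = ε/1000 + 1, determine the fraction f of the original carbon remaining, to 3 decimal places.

α − 1 = ε/1000 = -0.0114
(δ_res + 1000)/(δ₀ + 1000) = (-10.0 + 1000)/(-20.6 + 1000) = 990.0/979.4 = 1.010823
f = 1.010823^(1/-0.0114) = exp(ln(1.010823)/-0.0114) = exp(0.01076/-0.0114)
f = exp(-0.9443) = 0.3890

0.389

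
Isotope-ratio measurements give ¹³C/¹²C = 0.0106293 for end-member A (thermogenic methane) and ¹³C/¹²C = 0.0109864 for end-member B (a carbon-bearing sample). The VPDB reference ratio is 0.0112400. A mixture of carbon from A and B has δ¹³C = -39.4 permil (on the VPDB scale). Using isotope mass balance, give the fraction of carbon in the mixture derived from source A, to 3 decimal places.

0.530

δ_A = (0.0106293/0.0112400 − 1)×1000 = (0.945667 − 1)×1000 = -54.333 permil
δ_B = (0.0109864/0.0112400 − 1)×1000 = (0.977438 − 1)×1000 = -22.562 permil
f_A = (δ_mix − δ_B)/(δ_A − δ_B) = (-39.4 − (-22.562))/(-54.333 − (-22.562))
f_A = -16.838 / -31.770 = 0.5300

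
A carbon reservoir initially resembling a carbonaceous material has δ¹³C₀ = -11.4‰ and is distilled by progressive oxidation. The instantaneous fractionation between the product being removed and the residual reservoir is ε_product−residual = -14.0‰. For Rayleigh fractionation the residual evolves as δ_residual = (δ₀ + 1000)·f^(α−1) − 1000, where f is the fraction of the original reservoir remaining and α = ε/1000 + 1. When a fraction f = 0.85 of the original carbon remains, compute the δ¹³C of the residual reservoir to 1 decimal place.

Rayleigh residual: δ_res = (δ₀ + 1000)·f^(α−1) − 1000
α = ε/1000 + 1 = 0.98600, so α − 1 = -0.01400
f^(α−1) = 0.85^(-0.01400) = 1.002278
δ_res = (-11.4 + 1000) × 1.002278 − 1000 = 990.852 − 1000 = -9.15‰

-9.1‰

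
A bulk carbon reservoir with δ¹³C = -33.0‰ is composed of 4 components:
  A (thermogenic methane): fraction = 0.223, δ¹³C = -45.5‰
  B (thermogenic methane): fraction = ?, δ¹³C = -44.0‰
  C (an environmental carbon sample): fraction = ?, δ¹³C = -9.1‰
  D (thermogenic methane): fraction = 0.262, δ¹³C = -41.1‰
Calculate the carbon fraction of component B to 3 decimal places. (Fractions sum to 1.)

Let f_B and f_C be the unknown fractions; fractions sum to 1 so f_B + f_C = 0.515.
Mass balance: Σ fᵢ·δᵢ = δ_bulk ⇒ f_B·(-44.0) + f_C·(-9.1) = -33.0 − (-20.915) = -12.085
Substitute f_C = 0.515 − f_B:
f_B·(-44.0 − -9.1) = -12.085 − 0.515×(-9.1) = -7.399
f_B = -7.399 / -34.9 = 0.2120

0.212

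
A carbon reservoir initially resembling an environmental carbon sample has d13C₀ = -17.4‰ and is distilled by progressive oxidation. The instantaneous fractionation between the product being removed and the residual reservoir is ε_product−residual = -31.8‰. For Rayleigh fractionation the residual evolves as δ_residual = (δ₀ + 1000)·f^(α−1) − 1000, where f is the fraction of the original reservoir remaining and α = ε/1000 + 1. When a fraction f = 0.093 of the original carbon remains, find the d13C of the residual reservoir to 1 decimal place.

Rayleigh residual: δ_res = (δ₀ + 1000)·f^(α−1) − 1000
α = ε/1000 + 1 = 0.96820, so α − 1 = -0.03180
f^(α−1) = 0.093^(-0.03180) = 1.078456
δ_res = (-17.4 + 1000) × 1.078456 − 1000 = 1059.690 − 1000 = 59.69‰

59.7‰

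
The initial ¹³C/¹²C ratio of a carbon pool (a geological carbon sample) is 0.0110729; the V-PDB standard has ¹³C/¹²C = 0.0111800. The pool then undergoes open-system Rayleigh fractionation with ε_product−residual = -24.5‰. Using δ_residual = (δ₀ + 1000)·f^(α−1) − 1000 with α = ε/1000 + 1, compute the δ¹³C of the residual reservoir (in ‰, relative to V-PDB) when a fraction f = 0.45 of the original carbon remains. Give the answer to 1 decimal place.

10.0‰

δ₀ = (0.0110729/0.0111800 − 1)×1000 = (0.990420 − 1)×1000 = -9.580‰
α − 1 = ε/1000 = -0.0245
f^(α−1) = 0.45^(-0.0245) = 1.019756
δ_res = (-9.580 + 1000) × 1.019756 − 1000 = 1009.987 − 1000 = 9.99‰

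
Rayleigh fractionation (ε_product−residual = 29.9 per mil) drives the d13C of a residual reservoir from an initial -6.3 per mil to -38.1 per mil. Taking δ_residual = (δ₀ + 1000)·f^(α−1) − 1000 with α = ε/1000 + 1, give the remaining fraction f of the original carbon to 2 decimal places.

α − 1 = ε/1000 = 0.0299
(δ_res + 1000)/(δ₀ + 1000) = (-38.1 + 1000)/(-6.3 + 1000) = 961.9/993.7 = 0.967998
f = 0.967998^(1/0.0299) = exp(ln(0.967998)/0.0299) = exp(-0.03252/0.0299)
f = exp(-1.0878) = 0.3370

0.34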